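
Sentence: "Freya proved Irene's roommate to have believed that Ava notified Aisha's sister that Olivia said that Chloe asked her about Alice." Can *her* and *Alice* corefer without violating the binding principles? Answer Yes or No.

*Alice* is an R-expression; Principle C requires it to be free (not bound by any c-commanding expression).
— her: object of the clause headed by 'asked'; the pronoun c-commands the R-expression — coreference blocked (Principle C).

No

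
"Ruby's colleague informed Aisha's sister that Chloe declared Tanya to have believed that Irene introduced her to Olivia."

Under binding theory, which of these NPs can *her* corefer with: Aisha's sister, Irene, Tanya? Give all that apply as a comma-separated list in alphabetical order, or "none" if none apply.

Aisha's sister, Tanya

*her* is a pronoun; Principle B requires it to be free in its binding domain — the clause headed by 'introduced'.
— Aisha's sister: object of the matrix clause; c-commands the pronoun but lies outside its binding domain — allowed.
— Irene: subject of the clause headed by 'introduced'; c-commands the pronoun within its binding domain — blocked (Principle B).
— Tanya: subject of the clause headed by 'believed'; c-commands the pronoun but lies outside its binding domain — allowed.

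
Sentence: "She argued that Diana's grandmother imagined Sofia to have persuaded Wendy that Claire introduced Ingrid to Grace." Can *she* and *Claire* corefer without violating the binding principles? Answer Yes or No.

No

*Claire* is an R-expression; Principle C requires it to be free (not bound by any c-commanding expression).
— she: subject of the matrix clause; the pronoun c-commands the R-expression — coreference blocked (Principle C).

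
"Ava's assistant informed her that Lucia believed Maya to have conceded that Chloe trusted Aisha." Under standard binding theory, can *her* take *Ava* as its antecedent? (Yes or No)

Yes

*her* is a pronoun; Principle B requires it to be free in its binding domain — the matrix clause.
— Ava: possessor inside the subject DP of the matrix clause; does not c-command the pronoun — Principle B does not apply; allowed.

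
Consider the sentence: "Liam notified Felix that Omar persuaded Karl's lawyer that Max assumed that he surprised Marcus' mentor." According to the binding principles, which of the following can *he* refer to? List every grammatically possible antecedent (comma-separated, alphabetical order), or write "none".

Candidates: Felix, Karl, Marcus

Felix, Karl

*he* is a pronoun; Principle B requires it to be free in its binding domain — the clause headed by 'surprised'.
— Felix: object of the matrix clause; c-commands the pronoun but lies outside its binding domain — allowed.
— Karl: possessor inside the object DP of the clause headed by 'persuaded'; does not c-command the pronoun — Principle B does not apply; allowed.
— Marcus: possessor inside the object DP of the clause headed by 'surprised'; is c-commanded by the pronoun; coreference would bind this R-expression — blocked (Principle C).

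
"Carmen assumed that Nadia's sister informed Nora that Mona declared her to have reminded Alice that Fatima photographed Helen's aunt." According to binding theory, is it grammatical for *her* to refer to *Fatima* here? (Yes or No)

*Fatima* is an R-expression; Principle C requires it to be free (not bound by any c-commanding expression).
— her: subject of the clause headed by 'reminded'; the pronoun c-commands the R-expression — coreference blocked (Principle C).

No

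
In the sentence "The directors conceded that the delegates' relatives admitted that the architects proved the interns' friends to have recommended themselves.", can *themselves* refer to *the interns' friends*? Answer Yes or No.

*themselves* is a reflexive; Principle A requires it to be bound within its binding domain — the clause headed by 'recommended'.
— the interns' friends: subject of the clause headed by 'recommended'; c-commands the reflexive within its binding domain — allowed (Principle A).

Yes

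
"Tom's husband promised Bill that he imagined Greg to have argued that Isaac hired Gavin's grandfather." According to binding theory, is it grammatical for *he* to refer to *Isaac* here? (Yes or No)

No

*Isaac* is an R-expression; Principle C requires it to be free (not bound by any c-commanding expression).
— he: subject of the clause headed by 'imagined'; the pronoun c-commands the R-expression — coreference blocked (Principle C).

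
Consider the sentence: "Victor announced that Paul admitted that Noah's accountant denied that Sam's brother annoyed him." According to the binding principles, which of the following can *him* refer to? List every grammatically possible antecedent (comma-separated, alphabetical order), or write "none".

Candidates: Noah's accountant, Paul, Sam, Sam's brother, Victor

*him* is a pronoun; Principle B requires it to be free in its binding domain — the clause headed by 'annoyed'.
— Noah's accountant: subject of the clause headed by 'denied'; c-commands the pronoun but lies outside its binding domain — allowed.
— Paul: subject of the clause headed by 'admitted'; c-commands the pronoun but lies outside its binding domain — allowed.
— Sam: possessor inside the subject DP of the clause headed by 'annoyed'; does not c-command the pronoun — Principle B does not apply; allowed.
— Sam's brother: subject of the clause headed by 'annoyed'; c-commands the pronoun within its binding domain — blocked (Principle B).
— Victor: subject of the matrix clause; c-commands the pronoun but lies outside its binding domain — allowed.

Noah's accountant, Paul, Sam, Victor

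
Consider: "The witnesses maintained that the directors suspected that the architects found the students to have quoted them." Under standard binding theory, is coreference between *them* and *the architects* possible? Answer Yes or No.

*the architects* is an R-expression; Principle C requires it to be free (not bound by any c-commanding expression).
— them: object of the clause headed by 'quoted'; the pronoun does not c-command the R-expression — coreference allowed.

Yes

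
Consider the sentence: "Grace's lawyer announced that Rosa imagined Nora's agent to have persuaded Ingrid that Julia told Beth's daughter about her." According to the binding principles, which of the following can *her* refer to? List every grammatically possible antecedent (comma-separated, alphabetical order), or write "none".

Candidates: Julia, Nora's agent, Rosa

Nora's agent, Rosa

*her* is a pronoun; Principle B requires it to be free in its binding domain — the clause headed by 'told'.
— Julia: subject of the clause headed by 'told'; c-commands the pronoun within its binding domain — blocked (Principle B).
— Nora's agent: subject of the clause headed by 'persuaded'; c-commands the pronoun but lies outside its binding domain — allowed.
— Rosa: subject of the clause headed by 'imagined'; c-commands the pronoun but lies outside its binding domain — allowed.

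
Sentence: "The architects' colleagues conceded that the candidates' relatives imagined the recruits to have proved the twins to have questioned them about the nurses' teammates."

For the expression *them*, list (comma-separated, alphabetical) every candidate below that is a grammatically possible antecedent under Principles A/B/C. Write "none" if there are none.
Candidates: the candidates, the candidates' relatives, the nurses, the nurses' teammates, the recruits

*them* is a pronoun; Principle B requires it to be free in its binding domain — the clause headed by 'questioned'.
— the candidates: possessor inside the subject DP of the clause headed by 'imagined'; does not c-command the pronoun — Principle B does not apply; allowed.
— the candidates' relatives: subject of the clause headed by 'imagined'; c-commands the pronoun but lies outside its binding domain — allowed.
— the nurses: possessor inside the second object DP of the clause headed by 'questioned'; is c-commanded by the pronoun; coreference would bind this R-expression — blocked (Principle C).
— the nurses' teammates: second object of the clause headed by 'questioned'; is c-commanded by the pronoun; coreference would bind this R-expression — blocked (Principle C).
— the recruits: subject of the clause headed by 'proved'; c-commands the pronoun but lies outside its binding domain — allowed.

the candidates, the candidates' relatives, the recruits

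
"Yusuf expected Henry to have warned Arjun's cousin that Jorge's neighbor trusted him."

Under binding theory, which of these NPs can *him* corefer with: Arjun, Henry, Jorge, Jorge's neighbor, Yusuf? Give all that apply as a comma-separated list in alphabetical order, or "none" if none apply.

Arjun, Henry, Jorge, Yusuf

*him* is a pronoun; Principle B requires it to be free in its binding domain — the clause headed by 'trusted'.
— Arjun: possessor inside the object DP of the clause headed by 'warned'; does not c-command the pronoun — Principle B does not apply; allowed.
— Henry: subject of the clause headed by 'warned'; c-commands the pronoun but lies outside its binding domain — allowed.
— Jorge: possessor inside the subject DP of the clause headed by 'trusted'; does not c-command the pronoun — Principle B does not apply; allowed.
— Jorge's neighbor: subject of the clause headed by 'trusted'; c-commands the pronoun within its binding domain — blocked (Principle B).
— Yusuf: subject of the matrix clause; c-commands the pronoun but lies outside its binding domain — allowed.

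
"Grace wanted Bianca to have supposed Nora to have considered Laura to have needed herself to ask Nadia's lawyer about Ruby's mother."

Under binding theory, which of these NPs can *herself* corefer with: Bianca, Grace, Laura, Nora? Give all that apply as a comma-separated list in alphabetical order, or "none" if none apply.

*herself* is a reflexive; Principle A requires it to be bound within its binding domain — the clause headed by 'needed'.
— Bianca: subject of the clause headed by 'supposed'; c-commands the reflexive but lies outside its binding domain — cannot bind it (Principle A).
— Grace: subject of the matrix clause; c-commands the reflexive but lies outside its binding domain — cannot bind it (Principle A).
— Laura: subject of the clause headed by 'needed'; c-commands the reflexive within its binding domain — allowed (Principle A).
— Nora: subject of the clause headed by 'considered'; c-commands the reflexive but lies outside its binding domain — cannot bind it (Principle A).

Laura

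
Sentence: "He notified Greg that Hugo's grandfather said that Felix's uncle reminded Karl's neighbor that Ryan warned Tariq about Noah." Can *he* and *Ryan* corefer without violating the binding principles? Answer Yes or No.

No

*Ryan* is an R-expression; Principle C requires it to be free (not bound by any c-commanding expression).
— he: subject of the matrix clause; the pronoun c-commands the R-expression — coreference blocked (Principle C).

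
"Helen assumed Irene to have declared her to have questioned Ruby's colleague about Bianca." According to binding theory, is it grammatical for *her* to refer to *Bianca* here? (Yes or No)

*Bianca* is an R-expression; Principle C requires it to be free (not bound by any c-commanding expression).
— her: subject of the clause headed by 'questioned'; the pronoun c-commands the R-expression — coreference blocked (Principle C).

No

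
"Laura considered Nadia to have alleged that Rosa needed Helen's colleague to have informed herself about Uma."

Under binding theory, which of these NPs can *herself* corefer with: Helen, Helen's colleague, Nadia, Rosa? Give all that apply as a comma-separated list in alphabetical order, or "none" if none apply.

Helen's colleague

*herself* is a reflexive; Principle A requires it to be bound within its binding domain — the clause headed by 'informed'.
— Helen: possessor inside the subject DP of the clause headed by 'informed'; does not c-command the reflexive — cannot bind it (Principle A).
— Helen's colleague: subject of the clause headed by 'informed'; c-commands the reflexive within its binding domain — allowed (Principle A).
— Nadia: subject of the clause headed by 'alleged'; c-commands the reflexive but lies outside its binding domain — cannot bind it (Principle A).
— Rosa: subject of the clause headed by 'needed'; c-commands the reflexive but lies outside its binding domain — cannot bind it (Principle A).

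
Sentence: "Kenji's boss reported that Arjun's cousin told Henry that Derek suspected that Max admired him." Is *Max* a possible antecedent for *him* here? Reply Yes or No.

*him* is a pronoun; Principle B requires it to be free in its binding domain — the clause headed by 'admired'.
— Max: subject of the clause headed by 'admired'; c-commands the pronoun within its binding domain — blocked (Principle B).

No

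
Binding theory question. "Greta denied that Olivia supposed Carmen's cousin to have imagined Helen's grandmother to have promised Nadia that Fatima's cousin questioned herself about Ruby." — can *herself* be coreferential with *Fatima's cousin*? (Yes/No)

Yes

*herself* is a reflexive; Principle A requires it to be bound within its binding domain — the clause headed by 'questioned'.
— Fatima's cousin: subject of the clause headed by 'questioned'; c-commands the reflexive within its binding domain — allowed (Principle A).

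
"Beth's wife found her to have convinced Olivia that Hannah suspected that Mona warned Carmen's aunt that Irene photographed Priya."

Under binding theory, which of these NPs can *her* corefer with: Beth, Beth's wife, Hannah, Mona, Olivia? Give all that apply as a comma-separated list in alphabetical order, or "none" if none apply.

Beth

*her* is a pronoun; Principle B requires it to be free in its binding domain — the matrix clause.
— Beth: possessor inside the subject DP of the matrix clause; does not c-command the pronoun — Principle B does not apply; allowed.
— Beth's wife: subject of the matrix clause; c-commands the pronoun within its binding domain — blocked (Principle B).
— Hannah: subject of the clause headed by 'suspected'; is c-commanded by the pronoun; coreference would bind this R-expression — blocked (Principle C).
— Mona: subject of the clause headed by 'warned'; is c-commanded by the pronoun; coreference would bind this R-expression — blocked (Principle C).
— Olivia: object of the clause headed by 'convinced'; is c-commanded by the pronoun; coreference would bind this R-expression — blocked (Principle C).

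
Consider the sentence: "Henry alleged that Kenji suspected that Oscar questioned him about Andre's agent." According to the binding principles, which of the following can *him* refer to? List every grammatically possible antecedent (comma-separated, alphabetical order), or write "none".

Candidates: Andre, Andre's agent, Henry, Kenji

Henry, Kenji

*him* is a pronoun; Principle B requires it to be free in its binding domain — the clause headed by 'questioned'.
— Andre: possessor inside the second object DP of the clause headed by 'questioned'; is c-commanded by the pronoun; coreference would bind this R-expression — blocked (Principle C).
— Andre's agent: second object of the clause headed by 'questioned'; is c-commanded by the pronoun; coreference would bind this R-expression — blocked (Principle C).
— Henry: subject of the matrix clause; c-commands the pronoun but lies outside its binding domain — allowed.
— Kenji: subject of the clause headed by 'suspected'; c-commands the pronoun but lies outside its binding domain — allowed.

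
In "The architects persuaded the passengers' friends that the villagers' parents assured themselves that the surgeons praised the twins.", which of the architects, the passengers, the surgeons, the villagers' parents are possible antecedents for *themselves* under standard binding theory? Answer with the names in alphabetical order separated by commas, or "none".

*themselves* is a reflexive; Principle A requires it to be bound within its binding domain — the clause headed by 'assured'.
— the architects: subject of the matrix clause; c-commands the reflexive but lies outside its binding domain — cannot bind it (Principle A).
— the passengers: possessor inside the object DP of the matrix clause; does not c-command the reflexive — cannot bind it (Principle A).
— the surgeons: subject of the clause headed by 'praised'; does not c-command the reflexive — cannot bind it (Principle A).
— the villagers' parents: subject of the clause headed by 'assured'; c-commands the reflexive within its binding domain — allowed (Principle A).

the villagers' parents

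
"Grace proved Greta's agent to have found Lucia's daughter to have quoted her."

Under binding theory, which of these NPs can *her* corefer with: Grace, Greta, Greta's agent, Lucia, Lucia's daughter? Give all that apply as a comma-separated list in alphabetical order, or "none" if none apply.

Grace, Greta, Greta's agent, Lucia

*her* is a pronoun; Principle B requires it to be free in its binding domain — the clause headed by 'quoted'.
— Grace: subject of the matrix clause; c-commands the pronoun but lies outside its binding domain — allowed.
— Greta: possessor inside the subject DP of the clause headed by 'found'; does not c-command the pronoun — Principle B does not apply; allowed.
— Greta's agent: subject of the clause headed by 'found'; c-commands the pronoun but lies outside its binding domain — allowed.
— Lucia: possessor inside the subject DP of the clause headed by 'quoted'; does not c-command the pronoun — Principle B does not apply; allowed.
— Lucia's daughter: subject of the clause headed by 'quoted'; c-commands the pronoun within its binding domain — blocked (Principle B).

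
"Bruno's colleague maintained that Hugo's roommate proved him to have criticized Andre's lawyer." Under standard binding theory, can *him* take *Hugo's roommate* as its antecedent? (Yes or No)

*him* is a pronoun; Principle B requires it to be free in its binding domain — the clause headed by 'proved'.
— Hugo's roommate: subject of the clause headed by 'proved'; c-commands the pronoun within its binding domain — blocked (Principle B).

No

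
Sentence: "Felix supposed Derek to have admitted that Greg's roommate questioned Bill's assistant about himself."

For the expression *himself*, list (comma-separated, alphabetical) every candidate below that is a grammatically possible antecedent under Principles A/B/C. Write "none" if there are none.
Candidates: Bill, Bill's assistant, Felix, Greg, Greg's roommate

*himself* is a reflexive; Principle A requires it to be bound within its binding domain — the clause headed by 'questioned'.
— Bill: possessor inside the object DP of the clause headed by 'questioned'; does not c-command the reflexive — cannot bind it (Principle A).
— Bill's assistant: object of the clause headed by 'questioned'; c-commands the reflexive within its binding domain — allowed (Principle A).
— Felix: subject of the matrix clause; c-commands the reflexive but lies outside its binding domain — cannot bind it (Principle A).
— Greg: possessor inside the subject DP of the clause headed by 'questioned'; does not c-command the reflexive — cannot bind it (Principle A).
— Greg's roommate: subject of the clause headed by 'questioned'; c-commands the reflexive within its binding domain — allowed (Principle A).

Bill's assistant, Greg's roommate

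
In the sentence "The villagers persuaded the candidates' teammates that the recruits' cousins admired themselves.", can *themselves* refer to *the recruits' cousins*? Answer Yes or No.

Yes

*themselves* is a reflexive; Principle A requires it to be bound within its binding domain — the clause headed by 'admired'.
— the recruits' cousins: subject of the clause headed by 'admired'; c-commands the reflexive within its binding domain — allowed (Principle A).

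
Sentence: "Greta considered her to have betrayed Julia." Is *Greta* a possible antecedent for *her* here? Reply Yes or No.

No

*her* is a pronoun; Principle B requires it to be free in its binding domain — the matrix clause.
— Greta: subject of the matrix clause; c-commands the pronoun within its binding domain — blocked (Principle B).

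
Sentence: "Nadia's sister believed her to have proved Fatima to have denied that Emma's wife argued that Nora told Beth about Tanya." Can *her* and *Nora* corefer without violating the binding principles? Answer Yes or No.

*Nora* is an R-expression; Principle C requires it to be free (not bound by any c-commanding expression).
— her: subject of the clause headed by 'proved'; the pronoun c-commands the R-expression — coreference blocked (Principle C).

No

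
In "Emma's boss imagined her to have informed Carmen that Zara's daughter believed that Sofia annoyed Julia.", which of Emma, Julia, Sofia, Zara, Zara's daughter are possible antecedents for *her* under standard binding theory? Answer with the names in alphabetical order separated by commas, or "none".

Emma

*her* is a pronoun; Principle B requires it to be free in its binding domain — the matrix clause.
— Emma: possessor inside the subject DP of the matrix clause; does not c-command the pronoun — Principle B does not apply; allowed.
— Julia: object of the clause headed by 'annoyed'; is c-commanded by the pronoun; coreference would bind this R-expression — blocked (Principle C).
— Sofia: subject of the clause headed by 'annoyed'; is c-commanded by the pronoun; coreference would bind this R-expression — blocked (Principle C).
— Zara: possessor inside the subject DP of the clause headed by 'believed'; is c-commanded by the pronoun; coreference would bind this R-expression — blocked (Principle C).
— Zara's daughter: subject of the clause headed by 'believed'; is c-commanded by the pronoun; coreference would bind this R-expression — blocked (Principle C).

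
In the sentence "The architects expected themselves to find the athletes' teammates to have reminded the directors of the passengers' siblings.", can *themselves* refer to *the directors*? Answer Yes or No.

*themselves* is a reflexive; Principle A requires it to be bound within its binding domain — the matrix clause.
— the directors: object of the clause headed by 'reminded'; does not c-command the reflexive — cannot bind it (Principle A).

No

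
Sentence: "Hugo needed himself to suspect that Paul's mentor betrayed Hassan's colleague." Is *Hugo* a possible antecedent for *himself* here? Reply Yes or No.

Yes

*himself* is a reflexive; Principle A requires it to be bound within its binding domain — the matrix clause.
— Hugo: subject of the matrix clause; c-commands the reflexive within its binding domain — allowed (Principle A).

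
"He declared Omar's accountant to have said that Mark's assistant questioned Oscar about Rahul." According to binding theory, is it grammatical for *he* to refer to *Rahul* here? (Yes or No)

*Rahul* is an R-expression; Principle C requires it to be free (not bound by any c-commanding expression).
— he: subject of the matrix clause; the pronoun c-commands the R-expression — coreference blocked (Principle C).

No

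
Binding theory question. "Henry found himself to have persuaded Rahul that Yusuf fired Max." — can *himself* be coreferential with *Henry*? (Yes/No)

*himself* is a reflexive; Principle A requires it to be bound within its binding domain — the matrix clause.
— Henry: subject of the matrix clause; c-commands the reflexive within its binding domain — allowed (Principle A).

Yes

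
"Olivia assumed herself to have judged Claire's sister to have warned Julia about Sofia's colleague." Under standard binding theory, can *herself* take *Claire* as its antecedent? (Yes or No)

No

*herself* is a reflexive; Principle A requires it to be bound within its binding domain — the matrix clause.
— Claire: possessor inside the subject DP of the clause headed by 'warned'; does not c-command the reflexive — cannot bind it (Principle A).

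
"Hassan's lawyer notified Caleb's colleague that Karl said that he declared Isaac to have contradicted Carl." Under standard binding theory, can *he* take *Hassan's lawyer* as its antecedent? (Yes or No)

Yes

*he* is a pronoun; Principle B requires it to be free in its binding domain — the clause headed by 'declared'.
— Hassan's lawyer: subject of the matrix clause; c-commands the pronoun but lies outside its binding domain — allowed.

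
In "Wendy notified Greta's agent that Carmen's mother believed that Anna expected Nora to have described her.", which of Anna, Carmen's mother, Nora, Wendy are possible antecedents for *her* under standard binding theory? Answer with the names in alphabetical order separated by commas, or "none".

Anna, Carmen's mother, Wendy

*her* is a pronoun; Principle B requires it to be free in its binding domain — the clause headed by 'described'.
— Anna: subject of the clause headed by 'expected'; c-commands the pronoun but lies outside its binding domain — allowed.
— Carmen's mother: subject of the clause headed by 'believed'; c-commands the pronoun but lies outside its binding domain — allowed.
— Nora: subject of the clause headed by 'described'; c-commands the pronoun within its binding domain — blocked (Principle B).
— Wendy: subject of the matrix clause; c-commands the pronoun but lies outside its binding domain — allowed.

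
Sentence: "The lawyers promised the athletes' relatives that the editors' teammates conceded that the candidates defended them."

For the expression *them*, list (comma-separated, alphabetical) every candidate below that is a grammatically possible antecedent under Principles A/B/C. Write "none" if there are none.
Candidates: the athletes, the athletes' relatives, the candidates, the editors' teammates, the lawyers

*them* is a pronoun; Principle B requires it to be free in its binding domain — the clause headed by 'defended'.
— the athletes: possessor inside the object DP of the matrix clause; does not c-command the pronoun — Principle B does not apply; allowed.
— the athletes' relatives: object of the matrix clause; c-commands the pronoun but lies outside its binding domain — allowed.
— the candidates: subject of the clause headed by 'defended'; c-commands the pronoun within its binding domain — blocked (Principle B).
— the editors' teammates: subject of the clause headed by 'conceded'; c-commands the pronoun but lies outside its binding domain — allowed.
— the lawyers: subject of the matrix clause; c-commands the pronoun but lies outside its binding domain — allowed.

the athletes, the athletes' relatives, the editors' teammates, the lawyers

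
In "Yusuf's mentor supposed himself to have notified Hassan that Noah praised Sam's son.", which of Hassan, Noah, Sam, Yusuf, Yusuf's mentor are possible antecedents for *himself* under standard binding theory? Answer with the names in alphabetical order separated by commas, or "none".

*himself* is a reflexive; Principle A requires it to be bound within its binding domain — the matrix clause.
— Hassan: object of the clause headed by 'notified'; does not c-command the reflexive — cannot bind it (Principle A).
— Noah: subject of the clause headed by 'praised'; does not c-command the reflexive — cannot bind it (Principle A).
— Sam: possessor inside the object DP of the clause headed by 'praised'; does not c-command the reflexive — cannot bind it (Principle A).
— Yusuf: possessor inside the subject DP of the matrix clause; does not c-command the reflexive — cannot bind it (Principle A).
— Yusuf's mentor: subject of the matrix clause; c-commands the reflexive within its binding domain — allowed (Principle A).

Yusuf's mentor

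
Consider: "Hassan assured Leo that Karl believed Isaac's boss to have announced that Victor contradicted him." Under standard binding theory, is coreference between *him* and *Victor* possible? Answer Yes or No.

No

*Victor* is an R-expression; Principle C requires it to be free (not bound by any c-commanding expression).
— him: object of the clause headed by 'contradicted'; the R-expression locally c-commands the pronoun — coreference blocked (Principle B on the pronoun).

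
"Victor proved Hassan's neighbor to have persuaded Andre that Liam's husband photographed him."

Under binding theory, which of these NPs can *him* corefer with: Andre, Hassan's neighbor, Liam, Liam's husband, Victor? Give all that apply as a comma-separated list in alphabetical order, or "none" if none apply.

*him* is a pronoun; Principle B requires it to be free in its binding domain — the clause headed by 'photographed'.
— Andre: object of the clause headed by 'persuaded'; c-commands the pronoun but lies outside its binding domain — allowed.
— Hassan's neighbor: subject of the clause headed by 'persuaded'; c-commands the pronoun but lies outside its binding domain — allowed.
— Liam: possessor inside the subject DP of the clause headed by 'photographed'; does not c-command the pronoun — Principle B does not apply; allowed.
— Liam's husband: subject of the clause headed by 'photographed'; c-commands the pronoun within its binding domain — blocked (Principle B).
— Victor: subject of the matrix clause; c-commands the pronoun but lies outside its binding domain — allowed.

Andre, Hassan's neighbor, Liam, Victor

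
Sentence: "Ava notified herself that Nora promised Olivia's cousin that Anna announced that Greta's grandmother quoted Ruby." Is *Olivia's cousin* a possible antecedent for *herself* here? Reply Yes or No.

No

*herself* is a reflexive; Principle A requires it to be bound within its binding domain — the matrix clause.
— Olivia's cousin: object of the clause headed by 'promised'; does not c-command the reflexive — cannot bind it (Principle A).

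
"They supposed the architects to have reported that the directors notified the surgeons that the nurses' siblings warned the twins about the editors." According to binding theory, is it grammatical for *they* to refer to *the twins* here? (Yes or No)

No

*the twins* is an R-expression; Principle C requires it to be free (not bound by any c-commanding expression).
— they: subject of the matrix clause; the pronoun c-commands the R-expression — coreference blocked (Principle C).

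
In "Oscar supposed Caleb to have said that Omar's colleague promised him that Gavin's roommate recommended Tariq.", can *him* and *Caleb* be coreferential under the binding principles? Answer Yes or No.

Yes

*Caleb* is an R-expression; Principle C requires it to be free (not bound by any c-commanding expression).
— him: object of the clause headed by 'promised'; the pronoun does not c-command the R-expression — coreference allowed.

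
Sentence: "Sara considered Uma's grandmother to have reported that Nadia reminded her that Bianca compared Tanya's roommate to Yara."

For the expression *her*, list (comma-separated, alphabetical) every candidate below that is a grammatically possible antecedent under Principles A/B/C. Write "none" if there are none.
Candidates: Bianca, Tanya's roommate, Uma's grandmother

*her* is a pronoun; Principle B requires it to be free in its binding domain — the clause headed by 'reminded'.
— Bianca: subject of the clause headed by 'compared'; is c-commanded by the pronoun; coreference would bind this R-expression — blocked (Principle C).
— Tanya's roommate: object of the clause headed by 'compared'; is c-commanded by the pronoun; coreference would bind this R-expression — blocked (Principle C).
— Uma's grandmother: subject of the clause headed by 'reported'; c-commands the pronoun but lies outside its binding domain — allowed.

Uma's grandmother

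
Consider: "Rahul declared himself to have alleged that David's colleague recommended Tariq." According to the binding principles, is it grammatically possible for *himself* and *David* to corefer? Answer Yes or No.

No

*himself* is a reflexive; Principle A requires it to be bound within its binding domain — the matrix clause.
— David: possessor inside the subject DP of the clause headed by 'recommended'; does not c-command the reflexive — cannot bind it (Principle A).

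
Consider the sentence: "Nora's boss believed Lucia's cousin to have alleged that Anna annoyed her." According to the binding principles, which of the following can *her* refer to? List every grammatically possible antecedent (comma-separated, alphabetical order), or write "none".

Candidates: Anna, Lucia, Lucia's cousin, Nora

*her* is a pronoun; Principle B requires it to be free in its binding domain — the clause headed by 'annoyed'.
— Anna: subject of the clause headed by 'annoyed'; c-commands the pronoun within its binding domain — blocked (Principle B).
— Lucia: possessor inside the subject DP of the clause headed by 'alleged'; does not c-command the pronoun — Principle B does not apply; allowed.
— Lucia's cousin: subject of the clause headed by 'alleged'; c-commands the pronoun but lies outside its binding domain — allowed.
— Nora: possessor inside the subject DP of the matrix clause; does not c-command the pronoun — Principle B does not apply; allowed.

Lucia, Lucia's cousin, Nora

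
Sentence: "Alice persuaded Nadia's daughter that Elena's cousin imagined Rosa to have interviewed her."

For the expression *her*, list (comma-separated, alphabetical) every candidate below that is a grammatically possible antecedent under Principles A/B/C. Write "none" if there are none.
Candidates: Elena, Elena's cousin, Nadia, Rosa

Elena, Elena's cousin, Nadia

*her* is a pronoun; Principle B requires it to be free in its binding domain — the clause headed by 'interviewed'.
— Elena: possessor inside the subject DP of the clause headed by 'imagined'; does not c-command the pronoun — Principle B does not apply; allowed.
— Elena's cousin: subject of the clause headed by 'imagined'; c-commands the pronoun but lies outside its binding domain — allowed.
— Nadia: possessor inside the object DP of the matrix clause; does not c-command the pronoun — Principle B does not apply; allowed.
— Rosa: subject of the clause headed by 'interviewed'; c-commands the pronoun within its binding domain — blocked (Principle B).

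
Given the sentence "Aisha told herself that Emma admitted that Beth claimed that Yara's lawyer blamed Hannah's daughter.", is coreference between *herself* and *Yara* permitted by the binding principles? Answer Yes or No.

*herself* is a reflexive; Principle A requires it to be bound within its binding domain — the matrix clause.
— Yara: possessor inside the subject DP of the clause headed by 'blamed'; does not c-command the reflexive — cannot bind it (Principle A).

No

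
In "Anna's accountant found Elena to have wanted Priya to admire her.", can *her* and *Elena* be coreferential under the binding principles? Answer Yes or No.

*Elena* is an R-expression; Principle C requires it to be free (not bound by any c-commanding expression).
— her: object of the clause headed by 'admire'; the pronoun does not c-command the R-expression — coreference allowed.

Yes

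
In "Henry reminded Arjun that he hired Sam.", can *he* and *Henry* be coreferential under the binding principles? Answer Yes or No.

Yes

*Henry* is an R-expression; Principle C requires it to be free (not bound by any c-commanding expression).
— he: subject of the clause headed by 'hired'; the pronoun does not c-command the R-expression — coreference allowed.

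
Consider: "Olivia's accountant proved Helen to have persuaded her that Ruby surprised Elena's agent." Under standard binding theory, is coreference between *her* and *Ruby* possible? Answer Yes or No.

*Ruby* is an R-expression; Principle C requires it to be free (not bound by any c-commanding expression).
— her: object of the clause headed by 'persuaded'; the pronoun c-commands the R-expression — coreference blocked (Principle C).

No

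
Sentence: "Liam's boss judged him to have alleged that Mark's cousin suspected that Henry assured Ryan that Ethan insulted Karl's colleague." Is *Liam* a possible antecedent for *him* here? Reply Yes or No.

Yes

*him* is a pronoun; Principle B requires it to be free in its binding domain — the matrix clause.
— Liam: possessor inside the subject DP of the matrix clause; does not c-command the pronoun — Principle B does not apply; allowed.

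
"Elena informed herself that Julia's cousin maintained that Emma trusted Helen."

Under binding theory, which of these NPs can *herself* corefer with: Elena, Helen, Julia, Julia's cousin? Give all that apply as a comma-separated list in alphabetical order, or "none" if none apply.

*herself* is a reflexive; Principle A requires it to be bound within its binding domain — the matrix clause.
— Elena: subject of the matrix clause; c-commands the reflexive within its binding domain — allowed (Principle A).
— Helen: object of the clause headed by 'trusted'; does not c-command the reflexive — cannot bind it (Principle A).
— Julia: possessor inside the subject DP of the clause headed by 'maintained'; does not c-command the reflexive — cannot bind it (Principle A).
— Julia's cousin: subject of the clause headed by 'maintained'; does not c-command the reflexive — cannot bind it (Principle A).

Elena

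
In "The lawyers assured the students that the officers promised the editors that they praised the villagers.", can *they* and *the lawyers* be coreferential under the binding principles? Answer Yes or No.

*the lawyers* is an R-expression; Principle C requires it to be free (not bound by any c-commanding expression).
— they: subject of the clause headed by 'praised'; the pronoun does not c-command the R-expression — coreference allowed.

Yes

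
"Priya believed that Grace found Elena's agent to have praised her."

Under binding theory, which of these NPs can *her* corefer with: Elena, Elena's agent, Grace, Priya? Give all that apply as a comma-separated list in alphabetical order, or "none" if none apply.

*her* is a pronoun; Principle B requires it to be free in its binding domain — the clause headed by 'praised'.
— Elena: possessor inside the subject DP of the clause headed by 'praised'; does not c-command the pronoun — Principle B does not apply; allowed.
— Elena's agent: subject of the clause headed by 'praised'; c-commands the pronoun within its binding domain — blocked (Principle B).
— Grace: subject of the clause headed by 'found'; c-commands the pronoun but lies outside its binding domain — allowed.
— Priya: subject of the matrix clause; c-commands the pronoun but lies outside its binding domain — allowed.

Elena, Grace, Priya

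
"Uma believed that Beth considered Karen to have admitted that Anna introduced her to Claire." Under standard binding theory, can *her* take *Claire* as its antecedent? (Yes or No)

No

*her* is a pronoun; Principle B requires it to be free in its binding domain — the clause headed by 'introduced'.
— Claire: second object of the clause headed by 'introduced'; is c-commanded by the pronoun; coreference would bind this R-expression — blocked (Principle C).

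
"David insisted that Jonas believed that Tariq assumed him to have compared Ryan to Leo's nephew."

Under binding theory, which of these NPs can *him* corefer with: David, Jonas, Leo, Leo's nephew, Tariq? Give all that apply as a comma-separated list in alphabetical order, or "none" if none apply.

David, Jonas

*him* is a pronoun; Principle B requires it to be free in its binding domain — the clause headed by 'assumed'.
— David: subject of the matrix clause; c-commands the pronoun but lies outside its binding domain — allowed.
— Jonas: subject of the clause headed by 'believed'; c-commands the pronoun but lies outside its binding domain — allowed.
— Leo: possessor inside the second object DP of the clause headed by 'compared'; is c-commanded by the pronoun; coreference would bind this R-expression — blocked (Principle C).
— Leo's nephew: second object of the clause headed by 'compared'; is c-commanded by the pronoun; coreference would bind this R-expression — blocked (Principle C).
— Tariq: subject of the clause headed by 'assumed'; c-commands the pronoun within its binding domain — blocked (Principle B).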